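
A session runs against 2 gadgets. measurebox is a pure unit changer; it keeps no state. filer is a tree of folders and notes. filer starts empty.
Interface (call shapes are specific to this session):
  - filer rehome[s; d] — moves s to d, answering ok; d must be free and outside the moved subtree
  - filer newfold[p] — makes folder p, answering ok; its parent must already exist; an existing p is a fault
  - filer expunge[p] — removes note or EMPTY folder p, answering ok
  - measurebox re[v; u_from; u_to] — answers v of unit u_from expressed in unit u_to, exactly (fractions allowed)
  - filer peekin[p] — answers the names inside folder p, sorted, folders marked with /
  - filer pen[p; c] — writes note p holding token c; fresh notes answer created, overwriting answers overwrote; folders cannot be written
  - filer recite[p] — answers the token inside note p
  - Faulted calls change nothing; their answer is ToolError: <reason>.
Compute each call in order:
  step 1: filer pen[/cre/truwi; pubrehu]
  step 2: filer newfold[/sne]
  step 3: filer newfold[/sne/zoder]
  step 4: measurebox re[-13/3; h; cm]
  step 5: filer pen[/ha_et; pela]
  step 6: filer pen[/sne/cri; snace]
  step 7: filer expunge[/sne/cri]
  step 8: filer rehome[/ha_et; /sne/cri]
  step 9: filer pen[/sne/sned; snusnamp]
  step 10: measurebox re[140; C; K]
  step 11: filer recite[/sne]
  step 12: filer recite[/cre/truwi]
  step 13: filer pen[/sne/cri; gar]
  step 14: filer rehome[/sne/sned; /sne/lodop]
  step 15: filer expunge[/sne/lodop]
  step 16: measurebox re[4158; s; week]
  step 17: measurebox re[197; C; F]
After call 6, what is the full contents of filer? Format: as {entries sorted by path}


Answer: {ha_et=pela, sne/, sne/cri=snace, sne/zoder/}

Derivation:
Do: filer pen[p=/cre/truwi; c=pubrehu]
See: ToolError: no parent
Do: filer newfold[p=/sne]
See: ok
Do: filer newfold[p=/sne/zoder]
See: ok
Do: measurebox re[v=-13/3; u_from=h; u_to=cm]
See: ToolError: incompatible units
Do: filer pen[p=/ha_et; c=pela]
See: created
Do: filer pen[p=/sne/cri; c=snace]
See: created
Do: filer expunge[p=/sne/cri]
See: ok
Do: filer rehome[s=/ha_et; d=/sne/cri]
See: ok
Do: filer pen[p=/sne/sned; c=snusnamp]
See: created
Do: measurebox re[v=140; u_from=C; u_to=K]
See: 8263/20
Do: filer recite[p=/sne]
See: ToolError: is a directory
Do: filer recite[p=/cre/truwi]
See: ToolError: not found
Do: filer pen[p=/sne/cri; c=gar]
See: overwrote
Do: filer rehome[s=/sne/sned; d=/sne/lodop]
See: ok
Do: filer expunge[p=/sne/lodop]
See: ok
Do: measurebox re[v=4158; u_from=s; u_to=week]
See: 11/1600
Do: measurebox re[v=197; u_from=C; u_to=F]
See: 1933/5


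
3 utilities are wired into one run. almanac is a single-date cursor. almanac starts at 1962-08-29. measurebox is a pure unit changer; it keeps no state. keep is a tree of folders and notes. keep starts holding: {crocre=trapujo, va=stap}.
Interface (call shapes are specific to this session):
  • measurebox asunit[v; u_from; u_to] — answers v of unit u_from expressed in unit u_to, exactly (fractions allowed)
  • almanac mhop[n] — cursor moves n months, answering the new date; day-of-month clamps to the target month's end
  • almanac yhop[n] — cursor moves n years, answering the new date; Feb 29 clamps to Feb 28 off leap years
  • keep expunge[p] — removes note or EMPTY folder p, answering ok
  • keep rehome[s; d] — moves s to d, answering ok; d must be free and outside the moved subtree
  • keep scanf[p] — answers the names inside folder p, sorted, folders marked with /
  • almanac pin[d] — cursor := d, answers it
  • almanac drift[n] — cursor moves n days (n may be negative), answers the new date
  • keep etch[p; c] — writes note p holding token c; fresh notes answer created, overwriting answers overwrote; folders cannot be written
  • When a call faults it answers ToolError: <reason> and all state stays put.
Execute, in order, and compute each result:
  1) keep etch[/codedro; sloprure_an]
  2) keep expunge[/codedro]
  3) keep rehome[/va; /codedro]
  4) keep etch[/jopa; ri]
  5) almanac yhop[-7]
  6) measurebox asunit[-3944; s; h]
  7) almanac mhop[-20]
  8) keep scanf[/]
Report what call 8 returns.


Step: keep etch[p→/codedro; c→sloprure_an]
Result: created
Step: keep expunge[p→/codedro]
Result: ok
Step: keep rehome[s→/va; d→/codedro]
Result: ok
Step: keep etch[p→/jopa; c→ri]
Result: created
Step: almanac yhop[n→-7]
Result: 1955-08-29
Step: measurebox asunit[v→-3944; u_from→s; u_to→h]
Result: -493/450
Step: almanac mhop[n→-20]
Result: 1953-12-29
Step: keep scanf[p→/]
Result: [codedro, crocre, jopa]

Answer: [codedro, crocre, jopa]


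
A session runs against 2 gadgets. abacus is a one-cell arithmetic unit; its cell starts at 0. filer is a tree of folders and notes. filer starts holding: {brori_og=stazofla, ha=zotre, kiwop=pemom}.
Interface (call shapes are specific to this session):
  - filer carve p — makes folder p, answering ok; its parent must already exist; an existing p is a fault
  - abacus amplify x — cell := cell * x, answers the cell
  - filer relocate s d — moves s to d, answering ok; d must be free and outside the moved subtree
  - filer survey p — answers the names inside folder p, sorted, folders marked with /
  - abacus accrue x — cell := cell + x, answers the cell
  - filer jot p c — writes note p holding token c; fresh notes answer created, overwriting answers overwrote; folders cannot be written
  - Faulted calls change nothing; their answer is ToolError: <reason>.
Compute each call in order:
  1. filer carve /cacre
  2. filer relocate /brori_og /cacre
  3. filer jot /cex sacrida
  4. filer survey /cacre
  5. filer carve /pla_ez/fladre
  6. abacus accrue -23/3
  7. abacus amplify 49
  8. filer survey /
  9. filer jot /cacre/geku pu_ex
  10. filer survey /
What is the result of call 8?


Answer: [brori_og, cacre/, cex, ha, kiwop]

Derivation:
Do: filer carve[p='/cacre']
See: ok
Do: filer relocate[s='/brori_og'; d='/cacre']
See: ToolError: exists
Do: filer jot[p='/cex'; c='sacrida']
See: created
Do: filer survey[p='/cacre']
See: []
Do: filer carve[p='/pla_ez/fladre']
See: ToolError: no parent
Do: abacus accrue[x='-23/3']
See: -23/3
Do: abacus amplify[x='49']
See: -1127/3
Do: filer survey[p='/']
See: [brori_og, cacre/, cex, ha, kiwop]
Do: filer jot[p='/cacre/geku'; c='pu_ex']
See: created
Do: filer survey[p='/']
See: [brori_og, cacre/, cex, ha, kiwop]


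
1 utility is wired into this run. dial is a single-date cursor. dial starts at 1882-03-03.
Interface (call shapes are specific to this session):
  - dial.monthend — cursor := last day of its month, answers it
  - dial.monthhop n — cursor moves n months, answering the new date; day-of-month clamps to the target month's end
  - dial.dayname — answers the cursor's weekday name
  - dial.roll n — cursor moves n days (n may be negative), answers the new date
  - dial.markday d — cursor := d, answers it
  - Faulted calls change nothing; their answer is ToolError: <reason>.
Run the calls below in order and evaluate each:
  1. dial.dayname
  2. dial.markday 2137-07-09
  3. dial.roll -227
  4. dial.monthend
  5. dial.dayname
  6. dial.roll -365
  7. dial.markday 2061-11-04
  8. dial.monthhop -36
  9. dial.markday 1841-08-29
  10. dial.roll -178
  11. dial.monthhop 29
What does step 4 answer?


Answer: 2136-11-30

Derivation:
Then dial.dayname, → Friday.
I call dial.markday passing 2137-07-09, and see 2137-07-09.
Invoking dial.roll passing -227, → 2136-11-24.
Now I run dial.monthend(), which returns 2136-11-30.
I call dial.dayname, which returns Friday.
Calling dial.roll passing -365: 2135-12-01.
I try dial.markday passing 2061-11-04: 2061-11-04.
I run dial.monthhop passing -36: 2058-11-04.
I run dial.markday passing 1841-08-29, giving 1841-08-29.
Now I run dial.roll passing -178, and see 1841-03-04.
I run dial.monthhop passing 29, which returns 1843-08-04.


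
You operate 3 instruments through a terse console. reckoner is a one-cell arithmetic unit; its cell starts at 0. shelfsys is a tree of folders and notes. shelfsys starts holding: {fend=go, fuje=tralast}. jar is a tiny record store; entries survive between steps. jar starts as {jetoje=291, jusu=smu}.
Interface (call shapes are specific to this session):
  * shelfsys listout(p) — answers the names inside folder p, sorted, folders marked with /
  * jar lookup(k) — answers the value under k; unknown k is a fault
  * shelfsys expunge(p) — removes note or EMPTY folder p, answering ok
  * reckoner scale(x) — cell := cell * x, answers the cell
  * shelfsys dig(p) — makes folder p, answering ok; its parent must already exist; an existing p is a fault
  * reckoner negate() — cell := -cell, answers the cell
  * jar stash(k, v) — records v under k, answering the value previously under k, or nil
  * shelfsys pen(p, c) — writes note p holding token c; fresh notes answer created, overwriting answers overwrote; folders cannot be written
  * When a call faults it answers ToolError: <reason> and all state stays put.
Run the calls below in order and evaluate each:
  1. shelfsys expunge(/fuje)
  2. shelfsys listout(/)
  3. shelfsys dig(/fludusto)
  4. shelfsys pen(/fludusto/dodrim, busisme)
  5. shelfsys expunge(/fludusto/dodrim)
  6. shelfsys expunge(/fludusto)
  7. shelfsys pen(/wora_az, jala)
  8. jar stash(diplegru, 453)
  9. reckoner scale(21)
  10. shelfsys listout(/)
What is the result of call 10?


Answer: [fend, wora_az]

Derivation:
[in] shelfsys expunge /fuje
:: ok
[in] shelfsys listout /
:: [fend]
[in] shelfsys dig /fludusto
:: ok
[in] shelfsys pen /fludusto/dodrim busisme
:: created
[in] shelfsys expunge /fludusto/dodrim
:: ok
[in] shelfsys expunge /fludusto
:: ok
[in] shelfsys pen /wora_az jala
:: created
[in] jar stash diplegru 453
:: nil
[in] reckoner scale 21
:: 0
[in] shelfsys listout /
:: [fend, wora_az]


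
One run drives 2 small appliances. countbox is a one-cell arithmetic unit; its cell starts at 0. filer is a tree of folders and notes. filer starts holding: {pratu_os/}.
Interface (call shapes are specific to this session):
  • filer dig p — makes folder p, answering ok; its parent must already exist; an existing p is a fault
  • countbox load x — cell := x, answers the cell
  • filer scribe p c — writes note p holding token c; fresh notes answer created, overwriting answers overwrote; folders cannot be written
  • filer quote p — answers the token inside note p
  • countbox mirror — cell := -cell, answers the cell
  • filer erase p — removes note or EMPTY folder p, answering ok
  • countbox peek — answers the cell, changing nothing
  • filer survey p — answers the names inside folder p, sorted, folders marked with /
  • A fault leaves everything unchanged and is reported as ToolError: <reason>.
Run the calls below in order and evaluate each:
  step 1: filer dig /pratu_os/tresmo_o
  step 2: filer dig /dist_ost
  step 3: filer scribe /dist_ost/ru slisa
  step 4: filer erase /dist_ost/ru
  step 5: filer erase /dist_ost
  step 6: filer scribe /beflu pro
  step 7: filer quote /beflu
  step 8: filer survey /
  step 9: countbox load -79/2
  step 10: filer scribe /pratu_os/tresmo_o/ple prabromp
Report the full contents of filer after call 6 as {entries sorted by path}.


>>> filer dig p→/pratu_os/tresmo_o
= ok
>>> filer dig p→/dist_ost
= ok
>>> filer scribe p→/dist_ost/ru c→slisa
= created
>>> filer erase p→/dist_ost/ru
= ok
>>> filer erase p→/dist_ost
= ok
>>> filer scribe p→/beflu c→pro
= created
>>> filer quote p→/beflu
= pro
>>> filer survey p→/
= [beflu, pratu_os/]
>>> countbox load x→-79/2
= -79/2
>>> filer scribe p→/pratu_os/tresmo_o/ple c→prabromp
= created

Answer: {beflu=pro, pratu_os/, pratu_os/tresmo_o/}


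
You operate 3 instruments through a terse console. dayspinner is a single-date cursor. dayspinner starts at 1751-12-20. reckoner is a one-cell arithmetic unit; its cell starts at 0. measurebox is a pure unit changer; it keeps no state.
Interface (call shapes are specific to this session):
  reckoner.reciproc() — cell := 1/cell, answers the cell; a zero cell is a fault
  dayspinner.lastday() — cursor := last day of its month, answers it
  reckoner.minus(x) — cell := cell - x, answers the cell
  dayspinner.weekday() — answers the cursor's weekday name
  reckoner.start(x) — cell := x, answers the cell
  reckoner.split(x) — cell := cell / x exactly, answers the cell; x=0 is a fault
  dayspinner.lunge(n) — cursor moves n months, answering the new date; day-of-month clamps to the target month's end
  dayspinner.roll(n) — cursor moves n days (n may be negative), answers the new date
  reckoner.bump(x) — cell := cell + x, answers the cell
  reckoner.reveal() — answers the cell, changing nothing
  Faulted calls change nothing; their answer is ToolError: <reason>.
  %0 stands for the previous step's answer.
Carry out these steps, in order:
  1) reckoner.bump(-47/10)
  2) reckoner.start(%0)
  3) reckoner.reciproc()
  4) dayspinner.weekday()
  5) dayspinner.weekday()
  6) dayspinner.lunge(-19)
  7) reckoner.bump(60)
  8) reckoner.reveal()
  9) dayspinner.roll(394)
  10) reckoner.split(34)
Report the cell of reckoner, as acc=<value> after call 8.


;; bump(x→-47/10) : -47/10
;; start(x→%0) : -47/10
;; reciproc() : -10/47
;; weekday() : Monday
;; weekday() : Monday
;; lunge(n→-19) : 1750-05-20
;; bump(x→60) : 2810/47
;; reveal() : 2810/47
;; roll(n→394) : 1751-06-18
;; split(x→34) : 1405/799

Answer: acc=2810/47


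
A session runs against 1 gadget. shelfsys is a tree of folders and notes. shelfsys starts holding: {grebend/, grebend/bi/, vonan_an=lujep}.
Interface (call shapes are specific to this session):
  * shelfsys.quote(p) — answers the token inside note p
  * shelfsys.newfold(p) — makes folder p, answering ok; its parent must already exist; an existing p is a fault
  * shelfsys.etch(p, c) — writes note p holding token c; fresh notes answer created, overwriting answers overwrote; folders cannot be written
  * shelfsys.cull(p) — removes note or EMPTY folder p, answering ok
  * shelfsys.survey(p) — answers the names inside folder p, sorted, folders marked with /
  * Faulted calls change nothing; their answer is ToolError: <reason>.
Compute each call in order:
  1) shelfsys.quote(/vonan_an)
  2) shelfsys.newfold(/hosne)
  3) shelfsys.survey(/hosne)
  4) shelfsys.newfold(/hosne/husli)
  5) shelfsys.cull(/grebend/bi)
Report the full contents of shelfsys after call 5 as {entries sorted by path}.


Answer: {grebend/, hosne/, hosne/husli/, vonan_an=lujep}

Derivation:
==> shelfsys.quote(p='/vonan_an')
<== lujep
==> shelfsys.newfold(p='/hosne')
<== ok
==> shelfsys.survey(p='/hosne')
<== []
==> shelfsys.newfold(p='/hosne/husli')
<== ok
==> shelfsys.cull(p='/grebend/bi')
<== ok


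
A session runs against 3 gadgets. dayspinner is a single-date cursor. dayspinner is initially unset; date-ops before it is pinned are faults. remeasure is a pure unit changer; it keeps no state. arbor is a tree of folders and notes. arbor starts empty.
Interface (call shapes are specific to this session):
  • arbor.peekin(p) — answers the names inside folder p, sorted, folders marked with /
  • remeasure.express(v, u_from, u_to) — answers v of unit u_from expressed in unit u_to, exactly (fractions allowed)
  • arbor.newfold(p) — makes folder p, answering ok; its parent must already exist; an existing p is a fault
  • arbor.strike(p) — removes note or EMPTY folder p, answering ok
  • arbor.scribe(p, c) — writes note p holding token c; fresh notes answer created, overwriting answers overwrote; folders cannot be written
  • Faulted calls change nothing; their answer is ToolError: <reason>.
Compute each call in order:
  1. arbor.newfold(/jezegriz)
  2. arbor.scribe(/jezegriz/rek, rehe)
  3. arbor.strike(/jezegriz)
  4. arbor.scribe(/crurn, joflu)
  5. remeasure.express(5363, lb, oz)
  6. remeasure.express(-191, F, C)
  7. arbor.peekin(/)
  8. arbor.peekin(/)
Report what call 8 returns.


Answer: [crurn, jezegriz/]

Derivation:
→ arbor.newfold(p→/jezegriz)
← ok
→ arbor.scribe(p→/jezegriz/rek, c→rehe)
← created
→ arbor.strike(p→/jezegriz)
← ToolError: not empty
→ arbor.scribe(p→/crurn, c→joflu)
← created
→ remeasure.express(v→5363, u_from→lb, u_to→oz)
← 85808
→ remeasure.express(v→-191, u_from→F, u_to→C)
← -1115/9
→ arbor.peekin(p→/)
← [crurn, jezegriz/]
→ arbor.peekin(p→/)
← [crurn, jezegriz/]


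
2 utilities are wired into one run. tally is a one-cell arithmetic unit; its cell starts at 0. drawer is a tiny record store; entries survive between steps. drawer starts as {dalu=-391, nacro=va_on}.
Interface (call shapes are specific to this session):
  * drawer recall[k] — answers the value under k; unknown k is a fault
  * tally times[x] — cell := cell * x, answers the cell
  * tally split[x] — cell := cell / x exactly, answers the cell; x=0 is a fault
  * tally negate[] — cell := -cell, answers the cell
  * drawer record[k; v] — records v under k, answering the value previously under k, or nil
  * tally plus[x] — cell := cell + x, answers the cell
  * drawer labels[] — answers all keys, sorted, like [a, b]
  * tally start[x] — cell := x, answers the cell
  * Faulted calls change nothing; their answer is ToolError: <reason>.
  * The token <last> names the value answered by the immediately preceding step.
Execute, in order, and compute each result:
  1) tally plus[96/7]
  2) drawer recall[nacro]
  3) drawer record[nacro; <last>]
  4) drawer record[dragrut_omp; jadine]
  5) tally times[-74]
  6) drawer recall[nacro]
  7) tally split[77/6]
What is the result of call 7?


-- tally plus(x='96/7') ~> 96/7
-- drawer recall(k='nacro') ~> va_on
-- drawer record(k='nacro', v='<last>') ~> va_on
-- drawer record(k='dragrut_omp', v='jadine') ~> nil
-- tally times(x='-74') ~> -7104/7
-- drawer recall(k='nacro') ~> va_on
-- tally split(x='77/6') ~> -42624/539

Answer: -42624/539


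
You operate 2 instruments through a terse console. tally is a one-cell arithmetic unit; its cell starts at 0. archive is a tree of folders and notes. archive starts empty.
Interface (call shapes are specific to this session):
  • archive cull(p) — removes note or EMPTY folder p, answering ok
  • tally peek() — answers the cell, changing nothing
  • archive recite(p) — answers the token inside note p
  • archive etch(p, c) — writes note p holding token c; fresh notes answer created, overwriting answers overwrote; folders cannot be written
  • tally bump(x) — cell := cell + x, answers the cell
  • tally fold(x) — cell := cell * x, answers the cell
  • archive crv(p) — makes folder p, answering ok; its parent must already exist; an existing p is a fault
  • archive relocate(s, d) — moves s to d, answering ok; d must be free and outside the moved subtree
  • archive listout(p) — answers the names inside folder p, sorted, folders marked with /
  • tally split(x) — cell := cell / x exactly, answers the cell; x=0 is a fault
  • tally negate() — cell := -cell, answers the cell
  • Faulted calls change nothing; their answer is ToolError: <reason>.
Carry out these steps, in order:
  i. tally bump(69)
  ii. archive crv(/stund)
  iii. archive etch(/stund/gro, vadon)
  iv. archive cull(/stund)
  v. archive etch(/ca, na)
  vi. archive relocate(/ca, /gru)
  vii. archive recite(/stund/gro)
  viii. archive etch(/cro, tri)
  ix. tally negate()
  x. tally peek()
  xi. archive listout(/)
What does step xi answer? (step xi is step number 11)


Answer: [cro, gru, stund/]

Derivation:
~$ tally bump 69
[out] 69
~$ archive crv /stund
[out] ok
~$ archive etch /stund/gro vadon
[out] created
~$ archive cull /stund
[out] ToolError: not empty
~$ archive etch /ca na
[out] created
~$ archive relocate /ca /gru
[out] ok
~$ archive recite /stund/gro
[out] vadon
~$ archive etch /cro tri
[out] created
~$ tally negate
[out] -69
~$ tally peek
[out] -69
~$ archive listout /
[out] [cro, gru, stund/]


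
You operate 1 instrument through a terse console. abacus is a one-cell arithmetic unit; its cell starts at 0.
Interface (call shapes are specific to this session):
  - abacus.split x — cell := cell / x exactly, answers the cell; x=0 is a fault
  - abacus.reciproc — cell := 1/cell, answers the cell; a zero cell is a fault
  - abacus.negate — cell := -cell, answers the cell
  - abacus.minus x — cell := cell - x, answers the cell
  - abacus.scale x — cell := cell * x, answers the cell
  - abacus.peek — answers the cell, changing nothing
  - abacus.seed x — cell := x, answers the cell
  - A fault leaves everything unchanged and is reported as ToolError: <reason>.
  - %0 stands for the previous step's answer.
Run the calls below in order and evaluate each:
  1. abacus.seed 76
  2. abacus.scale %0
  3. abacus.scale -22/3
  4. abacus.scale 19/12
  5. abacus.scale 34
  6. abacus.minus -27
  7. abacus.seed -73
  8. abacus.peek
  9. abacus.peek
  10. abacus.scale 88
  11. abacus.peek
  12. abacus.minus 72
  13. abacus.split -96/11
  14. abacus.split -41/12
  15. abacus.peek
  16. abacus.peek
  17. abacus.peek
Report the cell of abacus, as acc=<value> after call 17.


>>> abacus.seed x→76
:: 76
>>> abacus.scale x→%0
:: 5776
>>> abacus.scale x→-22/3
:: -127072/3
>>> abacus.scale x→19/12
:: -603592/9
>>> abacus.scale x→34
:: -20522128/9
>>> abacus.minus x→-27
:: -20521885/9
>>> abacus.seed x→-73
:: -73
>>> abacus.peek
:: -73
>>> abacus.peek
:: -73
>>> abacus.scale x→88
:: -6424
>>> abacus.peek
:: -6424
>>> abacus.minus x→72
:: -6496
>>> abacus.split x→-96/11
:: 2233/3
>>> abacus.split x→-41/12
:: -8932/41
>>> abacus.peek
:: -8932/41
>>> abacus.peek
:: -8932/41
>>> abacus.peek
:: -8932/41

Answer: acc=-8932/41


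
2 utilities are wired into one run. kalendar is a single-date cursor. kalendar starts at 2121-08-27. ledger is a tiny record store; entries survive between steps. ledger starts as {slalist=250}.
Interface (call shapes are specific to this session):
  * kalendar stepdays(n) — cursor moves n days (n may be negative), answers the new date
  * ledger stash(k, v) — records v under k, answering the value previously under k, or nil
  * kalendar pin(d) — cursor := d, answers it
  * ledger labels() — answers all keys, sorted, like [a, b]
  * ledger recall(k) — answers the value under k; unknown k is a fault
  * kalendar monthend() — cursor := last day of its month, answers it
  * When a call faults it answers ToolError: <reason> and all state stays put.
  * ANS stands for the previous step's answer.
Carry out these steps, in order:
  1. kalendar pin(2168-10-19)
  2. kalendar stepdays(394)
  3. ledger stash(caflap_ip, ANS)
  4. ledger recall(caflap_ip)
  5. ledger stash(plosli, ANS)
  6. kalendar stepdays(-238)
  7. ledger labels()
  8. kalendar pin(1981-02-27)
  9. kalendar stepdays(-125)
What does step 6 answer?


·→ kalendar pin(d: 2168-10-19)
·← 2168-10-19
·→ kalendar stepdays(n: 394)
·← 2169-11-17
·→ ledger stash(k: caflap_ip, v: ANS)
·← nil
·→ ledger recall(k: caflap_ip)
·← 2169-11-17
·→ ledger stash(k: plosli, v: ANS)
·← nil
·→ kalendar stepdays(n: -238)
·← 2169-03-24
·→ ledger labels()
·← [caflap_ip, plosli, slalist]
·→ kalendar pin(d: 1981-02-27)
·← 1981-02-27
·→ kalendar stepdays(n: -125)
·← 1980-10-25

Answer: 2169-03-24


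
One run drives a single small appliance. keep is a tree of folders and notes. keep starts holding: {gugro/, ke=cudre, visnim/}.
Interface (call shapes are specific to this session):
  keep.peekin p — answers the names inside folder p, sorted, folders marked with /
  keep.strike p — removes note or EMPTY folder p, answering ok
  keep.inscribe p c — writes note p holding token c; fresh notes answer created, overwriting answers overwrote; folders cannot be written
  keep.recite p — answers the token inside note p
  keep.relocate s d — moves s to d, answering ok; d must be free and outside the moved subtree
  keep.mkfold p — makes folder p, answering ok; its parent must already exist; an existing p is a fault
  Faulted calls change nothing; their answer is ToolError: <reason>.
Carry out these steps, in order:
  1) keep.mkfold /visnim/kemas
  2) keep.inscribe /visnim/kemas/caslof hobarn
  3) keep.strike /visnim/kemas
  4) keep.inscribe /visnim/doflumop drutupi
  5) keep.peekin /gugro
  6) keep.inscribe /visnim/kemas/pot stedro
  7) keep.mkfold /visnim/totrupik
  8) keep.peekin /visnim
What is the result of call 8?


→ mkfold(/visnim/kemas)
← ok
→ inscribe(/visnim/kemas/caslof, hobarn)
← created
→ strike(/visnim/kemas)
← ToolError: not empty
→ inscribe(/visnim/doflumop, drutupi)
← created
→ peekin(/gugro)
← []
→ inscribe(/visnim/kemas/pot, stedro)
← created
→ mkfold(/visnim/totrupik)
← ok
→ peekin(/visnim)
← [doflumop, kemas/, totrupik/]

Answer: [doflumop, kemas/, totrupik/]


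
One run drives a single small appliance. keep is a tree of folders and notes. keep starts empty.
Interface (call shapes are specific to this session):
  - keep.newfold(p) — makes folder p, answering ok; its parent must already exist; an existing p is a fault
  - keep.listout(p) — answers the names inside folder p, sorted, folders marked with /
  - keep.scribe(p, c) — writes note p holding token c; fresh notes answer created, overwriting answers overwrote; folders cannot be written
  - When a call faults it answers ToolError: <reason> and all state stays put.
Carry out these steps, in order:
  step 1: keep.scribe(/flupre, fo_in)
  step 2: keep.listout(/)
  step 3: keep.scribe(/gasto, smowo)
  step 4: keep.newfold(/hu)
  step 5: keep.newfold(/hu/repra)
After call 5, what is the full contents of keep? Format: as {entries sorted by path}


Answer: {flupre=fo_in, gasto=smowo, hu/, hu/repra/}

Derivation:
# 1. scribe(p=/flupre, c=fo_in) => created
# 2. listout(p=/) => [flupre]
# 3. scribe(p=/gasto, c=smowo) => created
# 4. newfold(p=/hu) => ok
# 5. newfold(p=/hu/repra) => ok


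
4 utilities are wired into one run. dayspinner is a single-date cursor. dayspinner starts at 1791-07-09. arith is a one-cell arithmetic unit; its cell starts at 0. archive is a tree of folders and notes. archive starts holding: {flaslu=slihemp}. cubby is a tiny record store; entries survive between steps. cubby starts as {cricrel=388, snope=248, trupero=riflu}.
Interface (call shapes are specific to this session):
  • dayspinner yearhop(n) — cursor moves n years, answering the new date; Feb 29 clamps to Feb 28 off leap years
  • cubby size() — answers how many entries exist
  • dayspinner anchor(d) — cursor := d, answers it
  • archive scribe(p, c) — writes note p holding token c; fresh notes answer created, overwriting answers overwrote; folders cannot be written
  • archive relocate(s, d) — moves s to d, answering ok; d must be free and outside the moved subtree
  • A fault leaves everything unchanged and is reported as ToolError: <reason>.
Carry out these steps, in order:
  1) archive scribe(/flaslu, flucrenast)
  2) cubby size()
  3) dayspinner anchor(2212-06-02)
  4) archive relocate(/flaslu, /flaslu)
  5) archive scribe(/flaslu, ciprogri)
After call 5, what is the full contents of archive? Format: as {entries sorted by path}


I run archive scribe on /flaslu, flucrenast, and observe overwrote.
I try cubby size, giving 3.
I try dayspinner anchor on 2212-06-02, which returns 2212-06-02.
I invoke archive relocate on /flaslu, /flaslu, giving ToolError: exists.
Then archive scribe on /flaslu, ciprogri, which returns overwrote.

Answer: {flaslu=ciprogri}


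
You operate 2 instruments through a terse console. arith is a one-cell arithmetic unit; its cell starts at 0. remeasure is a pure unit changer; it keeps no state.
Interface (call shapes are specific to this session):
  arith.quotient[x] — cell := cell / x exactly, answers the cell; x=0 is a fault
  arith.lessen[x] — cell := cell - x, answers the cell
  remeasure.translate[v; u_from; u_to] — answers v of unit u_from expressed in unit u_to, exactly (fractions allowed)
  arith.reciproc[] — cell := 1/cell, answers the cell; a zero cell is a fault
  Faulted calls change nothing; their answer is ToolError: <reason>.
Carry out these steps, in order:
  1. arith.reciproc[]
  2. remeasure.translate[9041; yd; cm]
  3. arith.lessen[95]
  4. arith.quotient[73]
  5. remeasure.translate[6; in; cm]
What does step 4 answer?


Do: reciproc[]
See: ToolError: reciprocal of zero
Do: translate[9041; yd; cm]
See: 20667726/25
Do: lessen[95]
See: -95
Do: quotient[73]
See: -95/73
Do: translate[6; in; cm]
See: 381/25

Answer: -95/73


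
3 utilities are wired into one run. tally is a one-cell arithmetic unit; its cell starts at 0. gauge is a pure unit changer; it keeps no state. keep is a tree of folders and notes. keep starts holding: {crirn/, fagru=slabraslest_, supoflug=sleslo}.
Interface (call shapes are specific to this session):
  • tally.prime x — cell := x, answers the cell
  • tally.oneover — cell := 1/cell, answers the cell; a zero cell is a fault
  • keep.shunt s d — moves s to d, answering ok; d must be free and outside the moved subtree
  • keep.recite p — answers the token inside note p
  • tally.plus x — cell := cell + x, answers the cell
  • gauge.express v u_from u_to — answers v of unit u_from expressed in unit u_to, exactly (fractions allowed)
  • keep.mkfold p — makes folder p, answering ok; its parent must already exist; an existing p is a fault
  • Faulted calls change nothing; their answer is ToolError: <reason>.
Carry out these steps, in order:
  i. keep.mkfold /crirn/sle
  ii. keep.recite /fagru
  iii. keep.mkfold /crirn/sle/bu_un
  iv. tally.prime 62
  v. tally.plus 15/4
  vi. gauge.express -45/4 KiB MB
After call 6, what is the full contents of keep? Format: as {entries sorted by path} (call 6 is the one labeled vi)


Answer: {crirn/, crirn/sle/, crirn/sle/bu_un/, fagru=slabraslest_, supoflug=sleslo}

Derivation:
Step: keep.mkfold[p→/crirn/sle]
Result: ok
Step: keep.recite[p→/fagru]
Result: slabraslest_
Step: keep.mkfold[p→/crirn/sle/bu_un]
Result: ok
Step: tally.prime[x→62]
Result: 62
Step: tally.plus[x→15/4]
Result: 263/4
Step: gauge.express[v→-45/4; u_from→KiB; u_to→MB]
Result: -36/3125


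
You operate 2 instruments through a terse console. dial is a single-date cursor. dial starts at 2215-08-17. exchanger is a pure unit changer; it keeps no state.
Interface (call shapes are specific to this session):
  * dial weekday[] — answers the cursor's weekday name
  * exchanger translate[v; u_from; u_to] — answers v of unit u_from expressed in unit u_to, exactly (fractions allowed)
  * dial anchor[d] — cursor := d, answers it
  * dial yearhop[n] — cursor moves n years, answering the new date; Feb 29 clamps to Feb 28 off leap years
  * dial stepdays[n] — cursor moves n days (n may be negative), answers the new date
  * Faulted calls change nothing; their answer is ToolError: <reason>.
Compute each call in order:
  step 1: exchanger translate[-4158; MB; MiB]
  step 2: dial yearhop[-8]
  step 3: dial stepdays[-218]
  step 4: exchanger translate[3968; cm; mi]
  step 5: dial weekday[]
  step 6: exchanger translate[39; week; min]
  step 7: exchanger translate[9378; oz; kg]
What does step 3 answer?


>> exchanger translate(v='-4158', u_from='MB', u_to='MiB')
<< -32484375/8192
>> dial yearhop(n='-8')
<< 2207-08-17
>> dial stepdays(n='-218')
<< 2207-01-11
>> exchanger translate(v='3968', u_from='cm', u_to='mi')
<< 310/12573
>> dial weekday()
<< Sunday
>> exchanger translate(v='39', u_from='week', u_to='min')
<< 393120
>> exchanger translate(v='9378', u_from='oz', u_to='kg')
<< 212689462293/800000000

Answer: 2207-01-11


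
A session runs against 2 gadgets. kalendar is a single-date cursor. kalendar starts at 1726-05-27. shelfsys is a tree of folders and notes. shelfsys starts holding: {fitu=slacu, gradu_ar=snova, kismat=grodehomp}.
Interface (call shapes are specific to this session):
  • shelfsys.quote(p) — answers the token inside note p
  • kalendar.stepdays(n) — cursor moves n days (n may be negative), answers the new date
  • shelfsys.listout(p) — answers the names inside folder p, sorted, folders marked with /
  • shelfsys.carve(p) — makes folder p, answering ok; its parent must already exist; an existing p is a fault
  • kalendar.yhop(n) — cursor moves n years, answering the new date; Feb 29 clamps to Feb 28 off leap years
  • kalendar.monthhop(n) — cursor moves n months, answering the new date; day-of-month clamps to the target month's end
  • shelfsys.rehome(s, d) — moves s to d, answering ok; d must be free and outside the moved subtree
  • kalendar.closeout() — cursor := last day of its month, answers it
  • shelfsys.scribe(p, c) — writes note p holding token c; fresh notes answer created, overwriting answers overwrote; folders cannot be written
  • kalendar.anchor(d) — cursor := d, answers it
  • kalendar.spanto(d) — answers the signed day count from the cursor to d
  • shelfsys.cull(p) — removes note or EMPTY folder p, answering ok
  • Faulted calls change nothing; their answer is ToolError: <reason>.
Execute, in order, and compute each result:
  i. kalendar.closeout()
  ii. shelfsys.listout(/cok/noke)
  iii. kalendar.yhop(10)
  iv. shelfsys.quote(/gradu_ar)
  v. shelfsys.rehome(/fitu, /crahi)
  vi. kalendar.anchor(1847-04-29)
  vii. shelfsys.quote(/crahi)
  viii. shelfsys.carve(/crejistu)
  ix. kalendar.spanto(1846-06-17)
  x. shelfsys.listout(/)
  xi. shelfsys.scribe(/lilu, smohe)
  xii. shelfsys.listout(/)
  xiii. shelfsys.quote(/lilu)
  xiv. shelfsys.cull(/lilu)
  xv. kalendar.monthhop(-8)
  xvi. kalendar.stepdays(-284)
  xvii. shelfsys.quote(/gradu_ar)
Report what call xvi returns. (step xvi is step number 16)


// 1. kalendar.closeout() -> 1726-05-31
// 2. shelfsys.listout(p=/cok/noke) -> ToolError: not found
// 3. kalendar.yhop(n=10) -> 1736-05-31
// 4. shelfsys.quote(p=/gradu_ar) -> snova
// 5. shelfsys.rehome(s=/fitu, d=/crahi) -> ok
// 6. kalendar.anchor(d=1847-04-29) -> 1847-04-29
// 7. shelfsys.quote(p=/crahi) -> slacu
// 8. shelfsys.carve(p=/crejistu) -> ok
// 9. kalendar.spanto(d=1846-06-17) -> -316
// 10. shelfsys.listout(p=/) -> [crahi, crejistu/, gradu_ar, kismat]
// 11. shelfsys.scribe(p=/lilu, c=smohe) -> created
// 12. shelfsys.listout(p=/) -> [crahi, crejistu/, gradu_ar, kismat, lilu]
// 13. shelfsys.quote(p=/lilu) -> smohe
// 14. shelfsys.cull(p=/lilu) -> ok
// 15. kalendar.monthhop(n=-8) -> 1846-08-29
// 16. kalendar.stepdays(n=-284) -> 1845-11-18
// 17. shelfsys.quote(p=/gradu_ar) -> snova

Answer: 1845-11-18


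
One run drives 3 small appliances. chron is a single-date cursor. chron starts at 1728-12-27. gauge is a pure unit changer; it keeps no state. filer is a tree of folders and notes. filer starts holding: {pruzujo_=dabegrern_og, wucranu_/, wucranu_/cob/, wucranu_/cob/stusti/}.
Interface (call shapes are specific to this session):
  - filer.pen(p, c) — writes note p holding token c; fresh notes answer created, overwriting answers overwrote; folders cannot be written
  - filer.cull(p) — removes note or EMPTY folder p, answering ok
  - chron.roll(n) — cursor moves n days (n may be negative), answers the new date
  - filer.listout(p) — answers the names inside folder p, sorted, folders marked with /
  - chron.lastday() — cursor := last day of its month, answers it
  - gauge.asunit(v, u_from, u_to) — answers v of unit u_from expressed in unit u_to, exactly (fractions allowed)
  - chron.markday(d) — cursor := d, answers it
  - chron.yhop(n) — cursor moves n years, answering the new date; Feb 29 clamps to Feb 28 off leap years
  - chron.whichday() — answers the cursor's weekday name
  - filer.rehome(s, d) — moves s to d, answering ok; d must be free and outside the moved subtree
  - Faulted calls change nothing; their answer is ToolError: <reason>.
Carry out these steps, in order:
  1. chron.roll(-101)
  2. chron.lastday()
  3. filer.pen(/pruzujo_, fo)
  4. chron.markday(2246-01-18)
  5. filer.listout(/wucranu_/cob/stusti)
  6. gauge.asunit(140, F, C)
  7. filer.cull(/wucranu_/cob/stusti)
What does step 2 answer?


Step: chron.roll[n='-101']
Result: 1728-09-17
Step: chron.lastday[]
Result: 1728-09-30
Step: filer.pen[p='/pruzujo_'; c='fo']
Result: overwrote
Step: chron.markday[d='2246-01-18']
Result: 2246-01-18
Step: filer.listout[p='/wucranu_/cob/stusti']
Result: []
Step: gauge.asunit[v='140'; u_from='F'; u_to='C']
Result: 60
Step: filer.cull[p='/wucranu_/cob/stusti']
Result: ok

Answer: 1728-09-30


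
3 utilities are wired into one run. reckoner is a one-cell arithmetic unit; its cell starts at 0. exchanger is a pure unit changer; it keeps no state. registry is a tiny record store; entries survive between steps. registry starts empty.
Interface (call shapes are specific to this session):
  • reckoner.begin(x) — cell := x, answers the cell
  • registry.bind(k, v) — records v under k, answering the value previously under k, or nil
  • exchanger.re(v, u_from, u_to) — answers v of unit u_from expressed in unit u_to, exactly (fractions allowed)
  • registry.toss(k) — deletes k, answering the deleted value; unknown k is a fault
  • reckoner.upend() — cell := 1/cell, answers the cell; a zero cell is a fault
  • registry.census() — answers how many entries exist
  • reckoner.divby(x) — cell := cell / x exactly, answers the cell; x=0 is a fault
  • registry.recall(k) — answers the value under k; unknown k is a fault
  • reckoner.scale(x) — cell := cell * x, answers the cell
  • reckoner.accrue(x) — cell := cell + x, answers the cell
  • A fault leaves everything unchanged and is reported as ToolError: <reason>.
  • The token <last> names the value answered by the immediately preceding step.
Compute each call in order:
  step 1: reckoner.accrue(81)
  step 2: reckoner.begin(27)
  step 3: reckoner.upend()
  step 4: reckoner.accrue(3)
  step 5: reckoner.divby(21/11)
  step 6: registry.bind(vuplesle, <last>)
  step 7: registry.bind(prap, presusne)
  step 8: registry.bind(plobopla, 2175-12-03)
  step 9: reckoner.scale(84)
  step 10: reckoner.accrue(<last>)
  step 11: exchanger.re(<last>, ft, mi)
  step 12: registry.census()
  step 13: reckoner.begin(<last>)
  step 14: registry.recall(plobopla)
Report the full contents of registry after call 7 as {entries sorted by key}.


→ reckoner.accrue(81)
← 81
→ reckoner.begin(27)
← 27
→ reckoner.upend()
← 1/27
→ reckoner.accrue(3)
← 82/27
→ reckoner.divby(21/11)
← 902/567
→ registry.bind(vuplesle, <last>)
← nil
→ registry.bind(prap, presusne)
← nil
→ registry.bind(plobopla, 2175-12-03)
← nil
→ reckoner.scale(84)
← 3608/27
→ reckoner.accrue(<last>)
← 7216/27
→ exchanger.re(<last>, ft, mi)
← 41/810
→ registry.census()
← 3
→ reckoner.begin(<last>)
← 3
→ registry.recall(plobopla)
← 2175-12-03

Answer: {prap=presusne, vuplesle=902/567}


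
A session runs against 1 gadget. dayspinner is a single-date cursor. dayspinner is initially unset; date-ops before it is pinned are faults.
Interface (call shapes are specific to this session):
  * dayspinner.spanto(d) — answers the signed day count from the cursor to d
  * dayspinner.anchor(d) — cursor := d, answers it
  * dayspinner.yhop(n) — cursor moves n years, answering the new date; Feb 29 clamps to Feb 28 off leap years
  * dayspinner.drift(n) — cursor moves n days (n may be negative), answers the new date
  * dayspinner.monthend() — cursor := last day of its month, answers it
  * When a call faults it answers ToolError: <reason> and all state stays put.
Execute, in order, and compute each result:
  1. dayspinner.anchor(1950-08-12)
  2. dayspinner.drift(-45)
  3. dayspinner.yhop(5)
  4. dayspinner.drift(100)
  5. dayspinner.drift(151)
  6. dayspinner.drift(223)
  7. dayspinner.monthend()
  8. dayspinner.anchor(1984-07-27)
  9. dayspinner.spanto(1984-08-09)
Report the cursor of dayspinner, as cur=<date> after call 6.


Answer: cur=1956-10-14

Derivation:
$ anchor 1950-08-12
  1950-08-12
$ drift -45
  1950-06-28
$ yhop 5
  1955-06-28
$ drift 100
  1955-10-06
$ drift 151
  1956-03-05
$ drift 223
  1956-10-14
$ monthend
  1956-10-31
$ anchor 1984-07-27
  1984-07-27
$ spanto 1984-08-09
  13


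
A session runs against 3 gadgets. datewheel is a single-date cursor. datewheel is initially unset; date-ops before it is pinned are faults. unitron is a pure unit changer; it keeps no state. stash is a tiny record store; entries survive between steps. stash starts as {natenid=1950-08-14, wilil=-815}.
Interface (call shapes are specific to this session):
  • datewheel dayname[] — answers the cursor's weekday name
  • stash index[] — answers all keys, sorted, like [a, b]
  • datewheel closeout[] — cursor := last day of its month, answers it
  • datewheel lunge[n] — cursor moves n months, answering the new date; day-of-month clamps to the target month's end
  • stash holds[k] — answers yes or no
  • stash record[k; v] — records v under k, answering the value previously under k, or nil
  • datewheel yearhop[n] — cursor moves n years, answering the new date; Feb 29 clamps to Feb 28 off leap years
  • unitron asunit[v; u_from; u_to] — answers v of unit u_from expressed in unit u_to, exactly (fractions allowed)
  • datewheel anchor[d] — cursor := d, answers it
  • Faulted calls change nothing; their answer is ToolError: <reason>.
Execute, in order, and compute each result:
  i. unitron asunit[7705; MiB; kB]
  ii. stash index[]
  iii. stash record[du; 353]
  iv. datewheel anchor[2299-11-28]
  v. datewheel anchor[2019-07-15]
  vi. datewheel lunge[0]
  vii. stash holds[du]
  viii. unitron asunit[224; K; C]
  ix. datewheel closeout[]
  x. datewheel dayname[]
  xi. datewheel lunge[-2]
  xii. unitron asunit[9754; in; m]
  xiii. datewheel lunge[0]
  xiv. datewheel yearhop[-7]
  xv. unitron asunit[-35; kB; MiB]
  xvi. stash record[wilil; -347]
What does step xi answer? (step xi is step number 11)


Answer: 2019-05-31

Derivation:
;; unitron asunit(7705, MiB, kB) ~> 201981952/25
;; stash index() ~> [natenid, wilil]
;; stash record(du, 353) ~> nil
;; datewheel anchor(2299-11-28) ~> 2299-11-28
;; datewheel anchor(2019-07-15) ~> 2019-07-15
;; datewheel lunge(0) ~> 2019-07-15
;; stash holds(du) ~> yes
;; unitron asunit(224, K, C) ~> -983/20
;; datewheel closeout() ~> 2019-07-31
;; datewheel dayname() ~> Wednesday
;; datewheel lunge(-2) ~> 2019-05-31
;; unitron asunit(9754, in, m) ~> 619379/2500
;; datewheel lunge(0) ~> 2019-05-31
;; datewheel yearhop(-7) ~> 2012-05-31
;; unitron asunit(-35, kB, MiB) ~> -4375/131072
;; stash record(wilil, -347) ~> -815
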